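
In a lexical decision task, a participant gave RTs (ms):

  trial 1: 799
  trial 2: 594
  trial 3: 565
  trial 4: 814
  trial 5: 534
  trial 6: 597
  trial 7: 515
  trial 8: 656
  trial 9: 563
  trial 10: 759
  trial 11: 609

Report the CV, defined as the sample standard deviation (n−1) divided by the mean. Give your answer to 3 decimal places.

n = 11, Σ = 7005, M = 636.8182
Σ(x−M)² = 113203.636; s = √(113203.636/10) = 106.3972
CV = 106.3972 / 636.8182 = 0.16708

0.167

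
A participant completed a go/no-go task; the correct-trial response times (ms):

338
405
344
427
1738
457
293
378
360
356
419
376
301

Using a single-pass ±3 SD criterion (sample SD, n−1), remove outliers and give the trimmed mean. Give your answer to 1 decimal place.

371.2 ms

n = 13, ΣRT = 6192, M = 476.308
Σ(x−M)² = 1751736.77; s = √(1751736.77/12) = 382.071
Cutoffs: 476.308 ± 3·382.071 → [-669.9, 1622.5]
Outside: 1738 → excluded.
Retained (n=12): Σ = 4454, mean = 4454/12 = 371.167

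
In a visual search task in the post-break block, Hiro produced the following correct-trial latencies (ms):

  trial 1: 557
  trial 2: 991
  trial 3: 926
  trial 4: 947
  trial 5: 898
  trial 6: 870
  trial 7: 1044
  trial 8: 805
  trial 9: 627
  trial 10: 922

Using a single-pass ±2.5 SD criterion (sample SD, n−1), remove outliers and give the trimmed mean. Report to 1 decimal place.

n = 10, ΣRT = 8587, M = 858.700
Σ(x−M)² = 217436.10; s = √(217436.10/9) = 155.433
Cutoffs: 858.700 ± 2.5·155.433 → [470.1, 1247.3]
No RTs fall outside the cutoffs; all 10 retained. Mean = 8587/10 = 858.700

858.7 ms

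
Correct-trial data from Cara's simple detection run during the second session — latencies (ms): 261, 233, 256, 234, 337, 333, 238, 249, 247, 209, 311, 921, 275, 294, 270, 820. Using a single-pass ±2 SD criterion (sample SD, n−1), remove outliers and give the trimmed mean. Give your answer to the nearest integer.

n = 16, ΣRT = 5488, M = 343.000
Σ(x−M)² = 660434.00; s = √(660434.00/15) = 209.831
Cutoffs: 343.000 ± 2·209.831 → [-76.7, 762.7]
Outside: 820, 921 → excluded.
Retained (n=14): Σ = 3747, mean = 3747/14 = 267.643

268 ms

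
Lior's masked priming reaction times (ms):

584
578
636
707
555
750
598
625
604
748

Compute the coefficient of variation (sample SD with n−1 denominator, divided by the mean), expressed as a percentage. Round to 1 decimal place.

11.2%

n = 10, Σ = 6385, M = 638.5000
Σ(x−M)² = 45736.500; s = √(45736.500/9) = 71.2870
CV = 71.2870 / 638.5000 = 0.11165 = 11.165%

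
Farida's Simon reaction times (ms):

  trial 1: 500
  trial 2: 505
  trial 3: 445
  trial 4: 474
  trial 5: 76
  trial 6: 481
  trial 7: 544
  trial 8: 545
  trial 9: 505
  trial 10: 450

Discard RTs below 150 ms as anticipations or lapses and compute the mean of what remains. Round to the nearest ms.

494 ms

Excluded: 76
Retained (n=9): Σ = 4449
Mean = 4449/9 = 494.3333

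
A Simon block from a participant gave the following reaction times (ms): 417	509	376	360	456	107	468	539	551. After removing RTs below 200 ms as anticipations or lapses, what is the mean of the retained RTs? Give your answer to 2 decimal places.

Excluded: 107
Retained (n=8): Σ = 3676
Mean = 3676/8 = 459.5000

459.50 ms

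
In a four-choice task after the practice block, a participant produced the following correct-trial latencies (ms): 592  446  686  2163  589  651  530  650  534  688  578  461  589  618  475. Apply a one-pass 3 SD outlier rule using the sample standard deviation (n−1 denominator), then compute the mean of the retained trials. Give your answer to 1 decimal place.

n = 15, ΣRT = 10250, M = 683.333
Σ(x−M)² = 2428075.33; s = √(2428075.33/14) = 416.454
Cutoffs: 683.333 ± 3·416.454 → [-566.0, 1932.7]
Outside: 2163 → excluded.
Retained (n=14): Σ = 8087, mean = 8087/14 = 577.643

577.6 ms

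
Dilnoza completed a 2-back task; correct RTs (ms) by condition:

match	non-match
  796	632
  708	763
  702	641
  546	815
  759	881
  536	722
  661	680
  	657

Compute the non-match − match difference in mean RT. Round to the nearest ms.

M(match) = 4708/7 = 672.571
M(non-match) = 5791/8 = 723.875
Difference = 723.875 − 672.571 = 51.304 ms

51 ms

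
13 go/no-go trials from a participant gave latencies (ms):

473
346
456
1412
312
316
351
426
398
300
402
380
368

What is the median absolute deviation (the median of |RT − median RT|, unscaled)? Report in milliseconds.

Sorted: 300, 312, 316, 346, 351, 368, 380, 398, 402, 426, 456, 473, 1412 → median = 380
|x − 380|: 93, 34, 76, 1032, 68, 64, 29, 46, 18, 80, 22, 0, 12
Sorted deviations: 0, 12, 18, 22, 29, 34, 46, 64, 68, 76, 80, 93, 1032 → MAD = 46

46 ms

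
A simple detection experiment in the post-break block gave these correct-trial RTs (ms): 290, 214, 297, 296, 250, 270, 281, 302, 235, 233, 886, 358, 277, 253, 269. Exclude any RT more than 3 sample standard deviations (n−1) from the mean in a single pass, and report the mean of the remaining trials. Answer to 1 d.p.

n = 15, ΣRT = 4711, M = 314.067
Σ(x−M)² = 367490.93; s = √(367490.93/14) = 162.017
Cutoffs: 314.067 ± 3·162.017 → [-172.0, 800.1]
Outside: 886 → excluded.
Retained (n=14): Σ = 3825, mean = 3825/14 = 273.214

273.2 ms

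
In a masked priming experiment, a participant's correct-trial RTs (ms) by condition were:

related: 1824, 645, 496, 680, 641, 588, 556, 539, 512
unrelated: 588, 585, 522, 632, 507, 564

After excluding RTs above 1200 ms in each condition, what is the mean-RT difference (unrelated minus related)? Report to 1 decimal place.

-15.8 ms

related: exclude 1824
M(related) = 4657/8 = 582.125
M(unrelated) = 3398/6 = 566.333
Difference = 566.333 − 582.125 = -15.792 ms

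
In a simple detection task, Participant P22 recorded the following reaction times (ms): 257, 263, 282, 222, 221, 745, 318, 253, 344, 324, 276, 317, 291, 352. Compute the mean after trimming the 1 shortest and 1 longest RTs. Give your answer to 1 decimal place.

Sorted: 221, 222, 253, 257, 263, 276, 282, 291, 317, 318, 324, 344, 352, 745
Drop lowest 1 (221) and highest 1 (745)
Remaining (n=12): Σ = 3499, mean = 3499/12 = 291.583

291.6 ms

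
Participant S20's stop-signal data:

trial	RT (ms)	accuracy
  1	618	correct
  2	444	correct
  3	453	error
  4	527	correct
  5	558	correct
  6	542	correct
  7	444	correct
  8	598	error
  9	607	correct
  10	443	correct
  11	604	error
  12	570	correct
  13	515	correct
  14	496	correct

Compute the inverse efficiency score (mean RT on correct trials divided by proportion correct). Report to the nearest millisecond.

Correct trials (n=11): 618, 444, 527, 558, 542, 444, 607, 443, 570, 515, 496
Mean correct RT = 5764/11 = 524.0000 ms
Proportion correct = 11/14
IES = 524.0000 / (11/14) = 666.909 ms

667 ms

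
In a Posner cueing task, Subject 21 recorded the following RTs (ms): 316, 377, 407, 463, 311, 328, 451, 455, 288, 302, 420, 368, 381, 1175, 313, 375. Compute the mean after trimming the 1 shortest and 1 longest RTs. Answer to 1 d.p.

Sorted: 288, 302, 311, 313, 316, 328, 368, 375, 377, 381, 407, 420, 451, 455, 463, 1175
Drop lowest 1 (288) and highest 1 (1175)
Remaining (n=14): Σ = 5267, mean = 5267/14 = 376.214

376.2 ms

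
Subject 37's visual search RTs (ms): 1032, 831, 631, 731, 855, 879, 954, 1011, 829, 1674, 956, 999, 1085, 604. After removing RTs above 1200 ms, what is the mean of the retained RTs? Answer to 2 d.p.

876.69 ms

Excluded: 1674
Retained (n=13): Σ = 11397
Mean = 11397/13 = 876.6923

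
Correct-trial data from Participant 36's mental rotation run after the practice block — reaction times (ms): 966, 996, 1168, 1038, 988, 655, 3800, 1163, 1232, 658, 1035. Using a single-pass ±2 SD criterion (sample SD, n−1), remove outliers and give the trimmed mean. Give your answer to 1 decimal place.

n = 11, ΣRT = 13699, M = 1245.364
Σ(x−M)² = 7526354.55; s = √(7526354.55/10) = 867.546
Cutoffs: 1245.364 ± 2·867.546 → [-489.7, 2980.5]
Outside: 3800 → excluded.
Retained (n=10): Σ = 9899, mean = 9899/10 = 989.900

989.9 ms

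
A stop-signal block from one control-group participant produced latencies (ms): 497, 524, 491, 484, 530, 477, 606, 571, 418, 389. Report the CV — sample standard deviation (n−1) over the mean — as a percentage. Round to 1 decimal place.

13.0%

n = 10, Σ = 4987, M = 498.7000
Σ(x−M)² = 37656.100; s = √(37656.100/9) = 64.6839
CV = 64.6839 / 498.7000 = 0.12971 = 12.971%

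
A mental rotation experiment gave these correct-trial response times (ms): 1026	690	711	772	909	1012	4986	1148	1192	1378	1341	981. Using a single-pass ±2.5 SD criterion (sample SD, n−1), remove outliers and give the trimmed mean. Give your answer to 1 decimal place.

1014.5 ms

n = 12, ΣRT = 16146, M = 1345.500
Σ(x−M)² = 15014753.00; s = √(15014753.00/11) = 1168.323
Cutoffs: 1345.500 ± 2.5·1168.323 → [-1575.3, 4266.3]
Outside: 4986 → excluded.
Retained (n=11): Σ = 11160, mean = 11160/11 = 1014.545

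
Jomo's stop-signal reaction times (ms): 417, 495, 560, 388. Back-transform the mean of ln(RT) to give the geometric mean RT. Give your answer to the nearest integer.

460 ms

ln(RT): 6.0331, 6.2046, 6.3279, 5.9610
Mean ln(RT) = 24.5266/4 = 6.13165
Geometric mean = exp(6.13165) = 460.19 ms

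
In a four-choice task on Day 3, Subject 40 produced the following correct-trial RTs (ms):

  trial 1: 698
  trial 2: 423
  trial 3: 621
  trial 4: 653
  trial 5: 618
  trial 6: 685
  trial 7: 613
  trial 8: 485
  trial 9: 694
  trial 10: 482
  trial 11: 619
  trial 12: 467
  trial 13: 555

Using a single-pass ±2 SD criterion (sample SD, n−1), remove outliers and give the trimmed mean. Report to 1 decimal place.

585.6 ms

n = 13, ΣRT = 7613, M = 585.615
Σ(x−M)² = 105271.08; s = √(105271.08/12) = 93.662
Cutoffs: 585.615 ± 2·93.662 → [398.3, 772.9]
No RTs fall outside the cutoffs; all 13 retained. Mean = 7613/13 = 585.615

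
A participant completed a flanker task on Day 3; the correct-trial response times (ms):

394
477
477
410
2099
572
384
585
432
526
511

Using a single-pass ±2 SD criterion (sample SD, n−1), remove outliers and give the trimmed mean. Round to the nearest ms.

n = 11, ΣRT = 6867, M = 624.273
Σ(x−M)² = 2438600.18; s = √(2438600.18/10) = 493.822
Cutoffs: 624.273 ± 2·493.822 → [-363.4, 1611.9]
Outside: 2099 → excluded.
Retained (n=10): Σ = 4768, mean = 4768/10 = 476.800

477 ms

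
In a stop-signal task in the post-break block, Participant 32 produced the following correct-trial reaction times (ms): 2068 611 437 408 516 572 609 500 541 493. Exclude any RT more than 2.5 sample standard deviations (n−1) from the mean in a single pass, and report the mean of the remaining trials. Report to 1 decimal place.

n = 10, ΣRT = 6755, M = 675.500
Σ(x−M)² = 2194426.50; s = √(2194426.50/9) = 493.787
Cutoffs: 675.500 ± 2.5·493.787 → [-559.0, 1910.0]
Outside: 2068 → excluded.
Retained (n=9): Σ = 4687, mean = 4687/9 = 520.778

520.8 ms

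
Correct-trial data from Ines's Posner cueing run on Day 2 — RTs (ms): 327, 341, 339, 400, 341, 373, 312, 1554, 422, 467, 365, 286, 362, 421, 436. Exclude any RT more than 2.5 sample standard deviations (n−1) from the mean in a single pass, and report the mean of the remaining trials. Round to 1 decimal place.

370.9 ms

n = 15, ΣRT = 6746, M = 449.733
Σ(x−M)² = 1341474.93; s = √(1341474.93/14) = 309.547
Cutoffs: 449.733 ± 2.5·309.547 → [-324.1, 1223.6]
Outside: 1554 → excluded.
Retained (n=14): Σ = 5192, mean = 5192/14 = 370.857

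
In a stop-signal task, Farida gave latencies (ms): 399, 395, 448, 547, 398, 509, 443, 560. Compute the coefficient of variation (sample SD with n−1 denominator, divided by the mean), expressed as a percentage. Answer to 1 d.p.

n = 8, Σ = 3699, M = 462.3750
Σ(x−M)² = 32147.875; s = √(32147.875/7) = 67.7684
CV = 67.7684 / 462.3750 = 0.14657 = 14.657%

14.7%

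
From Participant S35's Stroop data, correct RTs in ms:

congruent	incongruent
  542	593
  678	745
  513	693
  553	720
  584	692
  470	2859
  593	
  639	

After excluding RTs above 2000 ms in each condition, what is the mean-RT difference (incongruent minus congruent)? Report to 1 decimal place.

117.1 ms

incongruent: exclude 2859
M(congruent) = 4572/8 = 571.500
M(incongruent) = 3443/5 = 688.600
Difference = 688.600 − 571.500 = 117.100 ms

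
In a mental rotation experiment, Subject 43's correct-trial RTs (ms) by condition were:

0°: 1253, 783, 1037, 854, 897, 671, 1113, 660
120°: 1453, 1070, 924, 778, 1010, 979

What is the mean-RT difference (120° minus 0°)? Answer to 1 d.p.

M(0°) = 7268/8 = 908.500
M(120°) = 6214/6 = 1035.667
Difference = 1035.667 − 908.500 = 127.167 ms

127.2 ms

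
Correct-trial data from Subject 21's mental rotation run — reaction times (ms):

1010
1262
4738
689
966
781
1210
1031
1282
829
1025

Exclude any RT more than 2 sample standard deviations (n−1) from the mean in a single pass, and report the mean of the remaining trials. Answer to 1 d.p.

1008.5 ms

n = 11, ΣRT = 14823, M = 1347.545
Σ(x−M)² = 13013010.73; s = √(13013010.73/10) = 1140.746
Cutoffs: 1347.545 ± 2·1140.746 → [-933.9, 3629.0]
Outside: 4738 → excluded.
Retained (n=10): Σ = 10085, mean = 10085/10 = 1008.500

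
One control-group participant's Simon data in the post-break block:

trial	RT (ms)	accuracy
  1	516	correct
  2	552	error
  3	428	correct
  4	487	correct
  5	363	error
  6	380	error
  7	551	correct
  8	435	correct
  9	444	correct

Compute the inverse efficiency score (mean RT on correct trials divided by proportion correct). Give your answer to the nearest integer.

Correct trials (n=6): 516, 428, 487, 551, 435, 444
Mean correct RT = 2861/6 = 476.8333 ms
Proportion correct = 6/9
IES = 476.8333 / (6/9) = 715.250 ms

715 ms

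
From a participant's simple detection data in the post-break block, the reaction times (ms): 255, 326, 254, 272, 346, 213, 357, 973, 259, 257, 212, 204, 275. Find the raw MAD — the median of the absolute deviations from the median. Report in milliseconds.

46 ms

Sorted: 204, 212, 213, 254, 255, 257, 259, 272, 275, 326, 346, 357, 973 → median = 259
|x − 259|: 4, 67, 5, 13, 87, 46, 98, 714, 0, 2, 47, 55, 16
Sorted deviations: 0, 2, 4, 5, 13, 16, 46, 47, 55, 67, 87, 98, 714 → MAD = 46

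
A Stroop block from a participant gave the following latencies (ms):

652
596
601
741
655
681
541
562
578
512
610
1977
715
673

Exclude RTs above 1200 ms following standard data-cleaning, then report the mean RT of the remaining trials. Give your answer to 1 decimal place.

Excluded: 1977
Retained (n=13): Σ = 8117
Mean = 8117/13 = 624.3846

624.4 ms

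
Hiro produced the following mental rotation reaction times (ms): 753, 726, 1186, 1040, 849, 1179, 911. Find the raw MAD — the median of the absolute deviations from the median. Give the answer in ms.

158 ms

Sorted: 726, 753, 849, 911, 1040, 1179, 1186 → median = 911
|x − 911|: 158, 185, 275, 129, 62, 268, 0
Sorted deviations: 0, 62, 129, 158, 185, 268, 275 → MAD = 158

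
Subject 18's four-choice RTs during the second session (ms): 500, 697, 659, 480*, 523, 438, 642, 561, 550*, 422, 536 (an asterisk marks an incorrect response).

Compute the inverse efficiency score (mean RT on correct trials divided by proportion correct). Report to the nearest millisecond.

676 ms

Correct trials (n=9): 500, 697, 659, 523, 438, 642, 561, 422, 536
Mean correct RT = 4978/9 = 553.1111 ms
Proportion correct = 9/11
IES = 553.1111 / (9/11) = 676.025 ms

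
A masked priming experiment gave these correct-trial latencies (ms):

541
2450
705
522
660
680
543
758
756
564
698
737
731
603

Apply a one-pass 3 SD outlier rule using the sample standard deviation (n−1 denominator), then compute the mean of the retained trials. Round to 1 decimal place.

653.7 ms

n = 14, ΣRT = 10948, M = 782.000
Σ(x−M)² = 3088742.00; s = √(3088742.00/13) = 487.438
Cutoffs: 782.000 ± 3·487.438 → [-680.3, 2244.3]
Outside: 2450 → excluded.
Retained (n=13): Σ = 8498, mean = 8498/13 = 653.692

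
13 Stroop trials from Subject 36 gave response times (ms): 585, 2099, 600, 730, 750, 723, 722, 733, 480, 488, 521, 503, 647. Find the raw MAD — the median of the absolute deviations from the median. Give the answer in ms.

86 ms

Sorted: 480, 488, 503, 521, 585, 600, 647, 722, 723, 730, 733, 750, 2099 → median = 647
|x − 647|: 62, 1452, 47, 83, 103, 76, 75, 86, 167, 159, 126, 144, 0
Sorted deviations: 0, 47, 62, 75, 76, 83, 86, 103, 126, 144, 159, 167, 1452 → MAD = 86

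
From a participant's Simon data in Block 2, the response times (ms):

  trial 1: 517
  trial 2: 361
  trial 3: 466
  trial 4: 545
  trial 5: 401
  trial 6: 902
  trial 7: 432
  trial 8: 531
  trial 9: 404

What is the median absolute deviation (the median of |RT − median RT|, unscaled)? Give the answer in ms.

65 ms

Sorted: 361, 401, 404, 432, 466, 517, 531, 545, 902 → median = 466
|x − 466|: 51, 105, 0, 79, 65, 436, 34, 65, 62
Sorted deviations: 0, 34, 51, 62, 65, 65, 79, 105, 436 → MAD = 65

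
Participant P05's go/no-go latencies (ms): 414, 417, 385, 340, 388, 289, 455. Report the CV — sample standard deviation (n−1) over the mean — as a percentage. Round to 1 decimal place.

14.3%

n = 7, Σ = 2688, M = 384.0000
Σ(x−M)² = 18008.000; s = √(18008.000/6) = 54.7844
CV = 54.7844 / 384.0000 = 0.14267 = 14.267%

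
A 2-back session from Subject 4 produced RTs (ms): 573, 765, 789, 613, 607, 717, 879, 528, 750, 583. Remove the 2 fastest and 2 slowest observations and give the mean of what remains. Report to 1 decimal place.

Sorted: 528, 573, 583, 607, 613, 717, 750, 765, 789, 879
Drop lowest 2 (528, 573) and highest 2 (789, 879)
Remaining (n=6): Σ = 4035, mean = 4035/6 = 672.500

672.5 ms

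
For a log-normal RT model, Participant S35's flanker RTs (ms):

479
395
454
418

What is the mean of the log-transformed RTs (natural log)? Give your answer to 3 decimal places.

ln(RT): 6.1717, 5.9789, 6.1181, 6.0355
Σ ln(RT) = 24.3042
Mean = 24.3042/4 = 6.07604

6.076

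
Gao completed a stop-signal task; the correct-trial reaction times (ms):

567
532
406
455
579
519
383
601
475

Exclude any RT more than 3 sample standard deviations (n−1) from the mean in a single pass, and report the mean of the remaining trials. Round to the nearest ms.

n = 9, ΣRT = 4517, M = 501.889
Σ(x−M)² = 47458.89; s = √(47458.89/8) = 77.022
Cutoffs: 501.889 ± 3·77.022 → [270.8, 733.0]
No RTs fall outside the cutoffs; all 9 retained. Mean = 4517/9 = 501.889

502 ms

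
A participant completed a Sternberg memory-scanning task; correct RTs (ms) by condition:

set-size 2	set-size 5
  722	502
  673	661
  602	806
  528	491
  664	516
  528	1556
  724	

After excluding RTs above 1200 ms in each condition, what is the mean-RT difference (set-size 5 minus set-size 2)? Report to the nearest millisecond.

-39 ms

set-size 5: exclude 1556
M(set-size 2) = 4441/7 = 634.429
M(set-size 5) = 2976/5 = 595.200
Difference = 595.200 − 634.429 = -39.229 ms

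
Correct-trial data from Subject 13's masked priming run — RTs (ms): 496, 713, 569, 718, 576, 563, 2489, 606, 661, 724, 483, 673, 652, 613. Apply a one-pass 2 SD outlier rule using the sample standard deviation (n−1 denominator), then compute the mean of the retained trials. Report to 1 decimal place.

619.0 ms

n = 14, ΣRT = 10536, M = 752.571
Σ(x−M)² = 3323867.43; s = √(3323867.43/13) = 505.650
Cutoffs: 752.571 ± 2·505.650 → [-258.7, 1763.9]
Outside: 2489 → excluded.
Retained (n=13): Σ = 8047, mean = 8047/13 = 619.000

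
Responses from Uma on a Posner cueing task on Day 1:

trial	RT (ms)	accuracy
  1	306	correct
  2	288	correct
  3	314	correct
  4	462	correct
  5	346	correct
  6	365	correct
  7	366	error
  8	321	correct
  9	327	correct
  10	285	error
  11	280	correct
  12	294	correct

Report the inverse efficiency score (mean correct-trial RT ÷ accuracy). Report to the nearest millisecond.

396 ms

Correct trials (n=10): 306, 288, 314, 462, 346, 365, 321, 327, 280, 294
Mean correct RT = 3303/10 = 330.3000 ms
Proportion correct = 10/12
IES = 330.3000 / (10/12) = 396.360 ms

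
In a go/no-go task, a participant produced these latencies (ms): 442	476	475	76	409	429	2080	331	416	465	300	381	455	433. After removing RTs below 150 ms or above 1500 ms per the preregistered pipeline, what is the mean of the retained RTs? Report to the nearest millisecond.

418 ms

Excluded: 76, 2080
Retained (n=12): Σ = 5012
Mean = 5012/12 = 417.6667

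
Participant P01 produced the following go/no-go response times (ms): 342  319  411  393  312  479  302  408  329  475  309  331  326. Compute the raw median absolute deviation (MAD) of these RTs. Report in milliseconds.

22 ms

Sorted: 302, 309, 312, 319, 326, 329, 331, 342, 393, 408, 411, 475, 479 → median = 331
|x − 331|: 11, 12, 80, 62, 19, 148, 29, 77, 2, 144, 22, 0, 5
Sorted deviations: 0, 2, 5, 11, 12, 19, 22, 29, 62, 77, 80, 144, 148 → MAD = 22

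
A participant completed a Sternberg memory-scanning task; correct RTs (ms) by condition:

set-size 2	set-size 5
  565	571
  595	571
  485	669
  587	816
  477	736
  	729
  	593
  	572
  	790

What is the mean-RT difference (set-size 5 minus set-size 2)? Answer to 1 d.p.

M(set-size 2) = 2709/5 = 541.800
M(set-size 5) = 6047/9 = 671.889
Difference = 671.889 − 541.800 = 130.089 ms

130.1 ms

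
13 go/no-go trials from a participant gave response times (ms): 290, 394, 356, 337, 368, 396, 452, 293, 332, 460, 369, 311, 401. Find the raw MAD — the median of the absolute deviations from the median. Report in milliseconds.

33 ms

Sorted: 290, 293, 311, 332, 337, 356, 368, 369, 394, 396, 401, 452, 460 → median = 368
|x − 368|: 78, 26, 12, 31, 0, 28, 84, 75, 36, 92, 1, 57, 33
Sorted deviations: 0, 1, 12, 26, 28, 31, 33, 36, 57, 75, 78, 84, 92 → MAD = 33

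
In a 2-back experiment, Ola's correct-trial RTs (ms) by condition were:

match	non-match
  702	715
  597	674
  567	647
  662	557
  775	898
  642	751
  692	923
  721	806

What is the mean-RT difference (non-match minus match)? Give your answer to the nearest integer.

M(match) = 5358/8 = 669.750
M(non-match) = 5971/8 = 746.375
Difference = 746.375 − 669.750 = 76.625 ms

77 ms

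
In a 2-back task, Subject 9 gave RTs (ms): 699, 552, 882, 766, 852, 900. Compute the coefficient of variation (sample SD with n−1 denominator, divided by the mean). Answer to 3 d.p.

n = 6, Σ = 4651, M = 775.1667
Σ(x−M)² = 88588.833; s = √(88588.833/5) = 133.1081
CV = 133.1081 / 775.1667 = 0.17172

0.172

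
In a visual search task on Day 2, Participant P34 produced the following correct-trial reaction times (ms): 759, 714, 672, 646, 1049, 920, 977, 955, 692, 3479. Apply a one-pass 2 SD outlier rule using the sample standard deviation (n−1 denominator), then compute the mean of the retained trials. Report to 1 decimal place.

n = 10, ΣRT = 10863, M = 1086.300
Σ(x−M)² = 6549960.10; s = √(6549960.10/9) = 853.096
Cutoffs: 1086.300 ± 2·853.096 → [-619.9, 2792.5]
Outside: 3479 → excluded.
Retained (n=9): Σ = 7384, mean = 7384/9 = 820.444

820.4 ms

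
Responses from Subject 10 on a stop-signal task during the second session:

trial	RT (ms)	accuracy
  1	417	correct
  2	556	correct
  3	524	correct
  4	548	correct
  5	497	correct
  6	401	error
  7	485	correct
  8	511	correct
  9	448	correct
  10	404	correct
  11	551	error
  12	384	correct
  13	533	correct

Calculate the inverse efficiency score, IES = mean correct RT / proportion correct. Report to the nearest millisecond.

570 ms

Correct trials (n=11): 417, 556, 524, 548, 497, 485, 511, 448, 404, 384, 533
Mean correct RT = 5307/11 = 482.4545 ms
Proportion correct = 11/13
IES = 482.4545 / (11/13) = 570.174 ms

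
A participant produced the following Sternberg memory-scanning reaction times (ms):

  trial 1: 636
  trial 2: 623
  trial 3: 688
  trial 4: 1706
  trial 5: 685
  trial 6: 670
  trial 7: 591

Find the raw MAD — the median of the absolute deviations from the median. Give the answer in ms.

34 ms

Sorted: 591, 623, 636, 670, 685, 688, 1706 → median = 670
|x − 670|: 34, 47, 18, 1036, 15, 0, 79
Sorted deviations: 0, 15, 18, 34, 47, 79, 1036 → MAD = 34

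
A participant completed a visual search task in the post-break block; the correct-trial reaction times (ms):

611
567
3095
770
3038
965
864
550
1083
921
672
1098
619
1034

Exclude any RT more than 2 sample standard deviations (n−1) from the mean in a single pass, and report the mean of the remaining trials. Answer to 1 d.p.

812.8 ms

n = 14, ΣRT = 15887, M = 1134.786
Σ(x−M)² = 9178694.36; s = √(9178694.36/13) = 840.270
Cutoffs: 1134.786 ± 2·840.270 → [-545.8, 2815.3]
Outside: 3038, 3095 → excluded.
Retained (n=12): Σ = 9754, mean = 9754/12 = 812.833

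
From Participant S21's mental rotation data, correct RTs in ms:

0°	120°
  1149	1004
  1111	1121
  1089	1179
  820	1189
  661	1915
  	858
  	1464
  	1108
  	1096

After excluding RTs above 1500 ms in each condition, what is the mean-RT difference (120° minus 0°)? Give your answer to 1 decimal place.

161.4 ms

120°: exclude 1915
M(0°) = 4830/5 = 966.000
M(120°) = 9019/8 = 1127.375
Difference = 1127.375 − 966.000 = 161.375 ms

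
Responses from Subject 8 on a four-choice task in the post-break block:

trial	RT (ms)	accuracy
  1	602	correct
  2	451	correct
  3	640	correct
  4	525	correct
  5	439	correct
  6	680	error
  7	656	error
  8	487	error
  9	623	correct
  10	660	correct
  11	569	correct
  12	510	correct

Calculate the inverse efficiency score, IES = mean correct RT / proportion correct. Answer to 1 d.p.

Correct trials (n=9): 602, 451, 640, 525, 439, 623, 660, 569, 510
Mean correct RT = 5019/9 = 557.6667 ms
Proportion correct = 9/12
IES = 557.6667 / (9/12) = 743.556 ms

743.6 ms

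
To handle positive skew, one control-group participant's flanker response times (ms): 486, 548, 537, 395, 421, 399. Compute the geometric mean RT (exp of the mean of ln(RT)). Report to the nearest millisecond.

ln(RT): 6.1862, 6.3063, 6.2860, 5.9789, 6.0426, 5.9890
Mean ln(RT) = 36.7890/6 = 6.13149
Geometric mean = exp(6.13149) = 460.12 ms

460 ms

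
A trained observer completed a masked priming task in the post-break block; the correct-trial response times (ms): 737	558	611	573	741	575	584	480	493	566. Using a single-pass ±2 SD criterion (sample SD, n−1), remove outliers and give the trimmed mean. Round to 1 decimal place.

591.8 ms

n = 10, ΣRT = 5918, M = 591.800
Σ(x−M)² = 68477.60; s = √(68477.60/9) = 87.227
Cutoffs: 591.800 ± 2·87.227 → [417.3, 766.3]
No RTs fall outside the cutoffs; all 10 retained. Mean = 5918/10 = 591.800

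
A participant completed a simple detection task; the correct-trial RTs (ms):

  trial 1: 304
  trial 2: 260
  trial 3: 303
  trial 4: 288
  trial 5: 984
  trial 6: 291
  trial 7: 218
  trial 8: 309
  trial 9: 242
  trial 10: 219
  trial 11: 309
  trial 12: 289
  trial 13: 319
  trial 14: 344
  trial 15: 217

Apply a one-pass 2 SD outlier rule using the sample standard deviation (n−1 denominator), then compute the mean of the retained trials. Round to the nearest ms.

n = 15, ΣRT = 4896, M = 326.400
Σ(x−M)² = 485369.60; s = √(485369.60/14) = 186.197
Cutoffs: 326.400 ± 2·186.197 → [-46.0, 698.8]
Outside: 984 → excluded.
Retained (n=14): Σ = 3912, mean = 3912/14 = 279.429

279 ms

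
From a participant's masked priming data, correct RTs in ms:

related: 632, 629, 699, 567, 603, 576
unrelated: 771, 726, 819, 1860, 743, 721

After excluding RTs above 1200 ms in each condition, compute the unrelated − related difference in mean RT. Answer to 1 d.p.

unrelated: exclude 1860
M(related) = 3706/6 = 617.667
M(unrelated) = 3780/5 = 756.000
Difference = 756.000 − 617.667 = 138.333 ms

138.3 ms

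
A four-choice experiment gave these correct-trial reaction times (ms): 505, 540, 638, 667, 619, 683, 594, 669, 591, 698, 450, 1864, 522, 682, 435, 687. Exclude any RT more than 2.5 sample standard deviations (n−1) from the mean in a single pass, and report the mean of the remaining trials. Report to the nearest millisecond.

599 ms

n = 16, ΣRT = 10844, M = 677.750
Σ(x−M)² = 1611367.00; s = √(1611367.00/15) = 327.757
Cutoffs: 677.750 ± 2.5·327.757 → [-141.6, 1497.1]
Outside: 1864 → excluded.
Retained (n=15): Σ = 8980, mean = 8980/15 = 598.667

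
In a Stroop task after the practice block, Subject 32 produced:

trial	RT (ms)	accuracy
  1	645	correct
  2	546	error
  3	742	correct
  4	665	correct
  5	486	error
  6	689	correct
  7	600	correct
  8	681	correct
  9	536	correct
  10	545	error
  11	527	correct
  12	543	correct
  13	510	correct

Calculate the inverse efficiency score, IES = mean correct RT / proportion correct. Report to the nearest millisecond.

798 ms

Correct trials (n=10): 645, 742, 665, 689, 600, 681, 536, 527, 543, 510
Mean correct RT = 6138/10 = 613.8000 ms
Proportion correct = 10/13
IES = 613.8000 / (10/13) = 797.940 ms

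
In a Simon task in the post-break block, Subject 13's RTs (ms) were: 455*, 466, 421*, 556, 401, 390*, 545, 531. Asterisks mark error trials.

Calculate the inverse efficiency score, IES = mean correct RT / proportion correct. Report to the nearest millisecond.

800 ms

Correct trials (n=5): 466, 556, 401, 545, 531
Mean correct RT = 2499/5 = 499.8000 ms
Proportion correct = 5/8
IES = 499.8000 / (5/8) = 799.680 ms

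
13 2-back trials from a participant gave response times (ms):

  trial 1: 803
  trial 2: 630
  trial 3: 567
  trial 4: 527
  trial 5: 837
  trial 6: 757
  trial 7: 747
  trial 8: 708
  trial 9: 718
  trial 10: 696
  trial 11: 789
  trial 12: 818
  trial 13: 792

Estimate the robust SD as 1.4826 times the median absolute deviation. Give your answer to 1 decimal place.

Sorted: 527, 567, 630, 696, 708, 718, 747, 757, 789, 792, 803, 818, 837 → median = 747
|x − 747| sorted: 0, 10, 29, 39, 42, 45, 51, 56, 71, 90, 117, 180, 220 → MAD = 51
Robust SD ≈ 1.4826 × 51 = 75.613

75.6 ms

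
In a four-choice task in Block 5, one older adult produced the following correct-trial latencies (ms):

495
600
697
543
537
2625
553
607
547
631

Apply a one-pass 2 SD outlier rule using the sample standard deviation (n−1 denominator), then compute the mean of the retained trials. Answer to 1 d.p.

578.9 ms

n = 10, ΣRT = 7835, M = 783.500
Σ(x−M)² = 3797582.50; s = √(3797582.50/9) = 649.580
Cutoffs: 783.500 ± 2·649.580 → [-515.7, 2082.7]
Outside: 2625 → excluded.
Retained (n=9): Σ = 5210, mean = 5210/9 = 578.889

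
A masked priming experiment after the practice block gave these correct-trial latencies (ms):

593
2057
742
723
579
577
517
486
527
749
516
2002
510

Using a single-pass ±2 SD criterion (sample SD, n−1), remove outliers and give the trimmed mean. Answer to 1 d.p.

592.6 ms

n = 13, ΣRT = 10578, M = 813.692
Σ(x−M)² = 3593698.77; s = √(3593698.77/12) = 547.243
Cutoffs: 813.692 ± 2·547.243 → [-280.8, 1908.2]
Outside: 2002, 2057 → excluded.
Retained (n=11): Σ = 6519, mean = 6519/11 = 592.636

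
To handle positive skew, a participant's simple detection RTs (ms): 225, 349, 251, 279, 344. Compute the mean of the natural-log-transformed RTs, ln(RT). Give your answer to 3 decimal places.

ln(RT): 5.4161, 5.8551, 5.5255, 5.6312, 5.8406
Σ ln(RT) = 28.2685
Mean = 28.2685/5 = 5.65370

5.654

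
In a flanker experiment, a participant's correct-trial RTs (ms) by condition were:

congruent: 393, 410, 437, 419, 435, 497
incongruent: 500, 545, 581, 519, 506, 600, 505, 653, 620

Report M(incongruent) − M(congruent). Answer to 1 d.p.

126.9 ms

M(congruent) = 2591/6 = 431.833
M(incongruent) = 5029/9 = 558.778
Difference = 558.778 − 431.833 = 126.944 ms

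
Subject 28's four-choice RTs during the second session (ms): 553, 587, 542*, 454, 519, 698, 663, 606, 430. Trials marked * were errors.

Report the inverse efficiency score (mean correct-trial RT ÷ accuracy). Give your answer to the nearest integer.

634 ms

Correct trials (n=8): 553, 587, 454, 519, 698, 663, 606, 430
Mean correct RT = 4510/8 = 563.7500 ms
Proportion correct = 8/9
IES = 563.7500 / (8/9) = 634.219 ms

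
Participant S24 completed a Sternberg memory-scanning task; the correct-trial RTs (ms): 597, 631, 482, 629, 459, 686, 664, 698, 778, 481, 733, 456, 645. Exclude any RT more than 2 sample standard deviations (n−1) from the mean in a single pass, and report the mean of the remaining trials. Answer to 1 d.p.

610.7 ms

n = 13, ΣRT = 7939, M = 610.692
Σ(x−M)² = 141520.77; s = √(141520.77/12) = 108.597
Cutoffs: 610.692 ± 2·108.597 → [393.5, 827.9]
No RTs fall outside the cutoffs; all 13 retained. Mean = 7939/13 = 610.692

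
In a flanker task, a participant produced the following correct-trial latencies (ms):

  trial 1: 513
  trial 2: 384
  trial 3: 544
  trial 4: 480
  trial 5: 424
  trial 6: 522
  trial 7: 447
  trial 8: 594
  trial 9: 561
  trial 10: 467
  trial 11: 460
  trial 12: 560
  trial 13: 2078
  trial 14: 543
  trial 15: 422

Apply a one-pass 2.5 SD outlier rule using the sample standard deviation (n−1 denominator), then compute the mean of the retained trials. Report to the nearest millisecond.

494 ms

n = 15, ΣRT = 8999, M = 599.933
Σ(x−M)² = 2392092.93; s = √(2392092.93/14) = 413.357
Cutoffs: 599.933 ± 2.5·413.357 → [-433.5, 1633.3]
Outside: 2078 → excluded.
Retained (n=14): Σ = 6921, mean = 6921/14 = 494.357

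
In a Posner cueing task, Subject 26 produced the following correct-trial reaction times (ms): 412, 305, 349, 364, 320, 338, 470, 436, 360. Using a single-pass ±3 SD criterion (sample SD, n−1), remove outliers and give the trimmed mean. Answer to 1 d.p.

n = 9, ΣRT = 3354, M = 372.667
Σ(x−M)² = 24382.00; s = √(24382.00/8) = 55.206
Cutoffs: 372.667 ± 3·55.206 → [207.0, 538.3]
No RTs fall outside the cutoffs; all 9 retained. Mean = 3354/9 = 372.667

372.7 ms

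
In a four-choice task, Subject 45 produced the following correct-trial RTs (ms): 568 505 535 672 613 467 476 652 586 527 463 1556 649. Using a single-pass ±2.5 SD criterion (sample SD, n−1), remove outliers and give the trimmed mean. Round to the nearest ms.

n = 13, ΣRT = 8269, M = 636.077
Σ(x−M)² = 979106.92; s = √(979106.92/12) = 285.644
Cutoffs: 636.077 ± 2.5·285.644 → [-78.0, 1350.2]
Outside: 1556 → excluded.
Retained (n=12): Σ = 6713, mean = 6713/12 = 559.417

559 ms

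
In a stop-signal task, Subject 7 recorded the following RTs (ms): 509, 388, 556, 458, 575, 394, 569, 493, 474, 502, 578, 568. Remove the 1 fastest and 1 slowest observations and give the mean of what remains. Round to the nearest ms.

Sorted: 388, 394, 458, 474, 493, 502, 509, 556, 568, 569, 575, 578
Drop lowest 1 (388) and highest 1 (578)
Remaining (n=10): Σ = 5098, mean = 5098/10 = 509.800

510 ms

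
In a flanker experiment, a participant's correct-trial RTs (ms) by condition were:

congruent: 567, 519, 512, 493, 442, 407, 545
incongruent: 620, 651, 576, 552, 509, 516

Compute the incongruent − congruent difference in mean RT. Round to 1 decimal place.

72.8 ms

M(congruent) = 3485/7 = 497.857
M(incongruent) = 3424/6 = 570.667
Difference = 570.667 − 497.857 = 72.810 ms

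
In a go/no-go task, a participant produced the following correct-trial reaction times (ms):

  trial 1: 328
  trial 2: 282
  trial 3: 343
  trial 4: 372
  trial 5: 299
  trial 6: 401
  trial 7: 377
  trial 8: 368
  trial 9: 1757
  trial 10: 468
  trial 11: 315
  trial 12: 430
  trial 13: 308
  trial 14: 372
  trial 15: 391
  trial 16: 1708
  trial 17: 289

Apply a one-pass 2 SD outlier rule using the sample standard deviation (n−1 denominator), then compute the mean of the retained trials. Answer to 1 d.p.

n = 17, ΣRT = 8808, M = 518.118
Σ(x−M)² = 3384427.76; s = √(3384427.76/16) = 459.920
Cutoffs: 518.118 ± 2·459.920 → [-401.7, 1438.0]
Outside: 1708, 1757 → excluded.
Retained (n=15): Σ = 5343, mean = 5343/15 = 356.200

356.2 ms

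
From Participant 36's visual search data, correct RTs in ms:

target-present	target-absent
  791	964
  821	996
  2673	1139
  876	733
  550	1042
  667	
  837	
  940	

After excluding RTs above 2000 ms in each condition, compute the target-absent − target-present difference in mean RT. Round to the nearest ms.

192 ms

target-present: exclude 2673
M(target-present) = 5482/7 = 783.143
M(target-absent) = 4874/5 = 974.800
Difference = 974.800 − 783.143 = 191.657 ms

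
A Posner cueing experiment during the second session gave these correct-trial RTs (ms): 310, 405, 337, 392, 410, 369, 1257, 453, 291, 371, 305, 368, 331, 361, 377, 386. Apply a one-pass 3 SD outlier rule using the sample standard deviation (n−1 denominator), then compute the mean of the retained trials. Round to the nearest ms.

364 ms

n = 16, ΣRT = 6723, M = 420.188
Σ(x−M)² = 773734.44; s = √(773734.44/15) = 227.117
Cutoffs: 420.188 ± 3·227.117 → [-261.2, 1101.5]
Outside: 1257 → excluded.
Retained (n=15): Σ = 5466, mean = 5466/15 = 364.400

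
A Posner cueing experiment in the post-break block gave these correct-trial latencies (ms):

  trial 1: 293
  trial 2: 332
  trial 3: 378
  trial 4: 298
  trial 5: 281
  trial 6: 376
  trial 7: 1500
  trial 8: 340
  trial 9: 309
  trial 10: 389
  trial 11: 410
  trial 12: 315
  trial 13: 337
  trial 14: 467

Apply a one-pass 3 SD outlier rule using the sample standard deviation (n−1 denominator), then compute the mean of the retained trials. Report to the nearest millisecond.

348 ms

n = 14, ΣRT = 6025, M = 430.357
Σ(x−M)² = 1266581.21; s = √(1266581.21/13) = 312.137
Cutoffs: 430.357 ± 3·312.137 → [-506.1, 1366.8]
Outside: 1500 → excluded.
Retained (n=13): Σ = 4525, mean = 4525/13 = 348.077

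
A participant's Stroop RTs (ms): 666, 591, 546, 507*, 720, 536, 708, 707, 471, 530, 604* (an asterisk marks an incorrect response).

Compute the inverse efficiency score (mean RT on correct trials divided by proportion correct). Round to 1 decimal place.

743.5 ms

Correct trials (n=9): 666, 591, 546, 720, 536, 708, 707, 471, 530
Mean correct RT = 5475/9 = 608.3333 ms
Proportion correct = 9/11
IES = 608.3333 / (9/11) = 743.519 ms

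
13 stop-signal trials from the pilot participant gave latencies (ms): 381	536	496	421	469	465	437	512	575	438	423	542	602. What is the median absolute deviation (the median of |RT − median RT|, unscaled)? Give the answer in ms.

Sorted: 381, 421, 423, 437, 438, 465, 469, 496, 512, 536, 542, 575, 602 → median = 469
|x − 469|: 88, 67, 27, 48, 0, 4, 32, 43, 106, 31, 46, 73, 133
Sorted deviations: 0, 4, 27, 31, 32, 43, 46, 48, 67, 73, 88, 106, 133 → MAD = 46

46 ms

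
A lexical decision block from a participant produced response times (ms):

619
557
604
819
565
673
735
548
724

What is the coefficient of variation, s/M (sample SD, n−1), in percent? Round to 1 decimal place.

n = 9, Σ = 5844, M = 649.3333
Σ(x−M)² = 71142.000; s = √(71142.000/8) = 94.3014
CV = 94.3014 / 649.3333 = 0.14523 = 14.523%

14.5%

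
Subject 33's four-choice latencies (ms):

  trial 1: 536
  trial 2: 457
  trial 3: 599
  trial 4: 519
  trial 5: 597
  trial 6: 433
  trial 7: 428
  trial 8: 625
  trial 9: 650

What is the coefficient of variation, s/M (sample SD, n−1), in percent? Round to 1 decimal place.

15.7%

n = 9, Σ = 4844, M = 538.2222
Σ(x−M)² = 57365.556; s = √(57365.556/8) = 84.6800
CV = 84.6800 / 538.2222 = 0.15733 = 15.733%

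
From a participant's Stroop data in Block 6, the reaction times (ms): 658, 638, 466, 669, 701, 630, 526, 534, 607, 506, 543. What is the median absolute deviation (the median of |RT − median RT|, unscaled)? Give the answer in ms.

64 ms

Sorted: 466, 506, 526, 534, 543, 607, 630, 638, 658, 669, 701 → median = 607
|x − 607|: 51, 31, 141, 62, 94, 23, 81, 73, 0, 101, 64
Sorted deviations: 0, 23, 31, 51, 62, 64, 73, 81, 94, 101, 141 → MAD = 64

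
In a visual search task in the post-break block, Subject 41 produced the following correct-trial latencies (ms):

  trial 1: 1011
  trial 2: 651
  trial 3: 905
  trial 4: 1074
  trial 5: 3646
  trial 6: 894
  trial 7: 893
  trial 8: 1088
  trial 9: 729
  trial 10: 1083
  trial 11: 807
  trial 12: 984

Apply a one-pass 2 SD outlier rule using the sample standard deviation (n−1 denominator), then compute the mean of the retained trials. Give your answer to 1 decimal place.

919.9 ms

n = 12, ΣRT = 13765, M = 1147.083
Σ(x−M)² = 7026400.92; s = √(7026400.92/11) = 799.227
Cutoffs: 1147.083 ± 2·799.227 → [-451.4, 2745.5]
Outside: 3646 → excluded.
Retained (n=11): Σ = 10119, mean = 10119/11 = 919.909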